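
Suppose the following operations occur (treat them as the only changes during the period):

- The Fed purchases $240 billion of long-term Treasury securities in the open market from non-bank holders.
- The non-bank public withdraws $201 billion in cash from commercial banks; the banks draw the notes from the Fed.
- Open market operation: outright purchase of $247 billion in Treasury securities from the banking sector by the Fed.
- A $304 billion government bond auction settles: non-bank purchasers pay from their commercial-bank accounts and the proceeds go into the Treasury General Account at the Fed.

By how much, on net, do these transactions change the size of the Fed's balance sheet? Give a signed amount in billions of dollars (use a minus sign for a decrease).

+$487 billion

Asset purchase (from non-banks) $240 billion: a Fed asset is acquired → +$240B.
Currency withdrawal $201 billion: only the composition of liabilities changes → 0.
OMO purchase (from banks) $247 billion: a Fed asset is acquired → +$247B.
Government account inflow $304 billion: only the composition of liabilities changes → 0.
Net: 240 + 0 + 247 + 0 = +$487 billion.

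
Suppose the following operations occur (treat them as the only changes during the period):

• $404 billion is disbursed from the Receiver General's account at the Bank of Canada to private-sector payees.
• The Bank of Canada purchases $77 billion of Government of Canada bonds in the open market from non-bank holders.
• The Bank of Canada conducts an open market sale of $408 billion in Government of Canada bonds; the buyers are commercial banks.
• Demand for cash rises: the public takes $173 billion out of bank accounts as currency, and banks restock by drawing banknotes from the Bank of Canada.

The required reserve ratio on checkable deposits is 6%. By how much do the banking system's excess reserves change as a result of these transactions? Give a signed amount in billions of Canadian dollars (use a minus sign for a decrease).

-$118.48 billion

Government spending $404 billion: reserves +$404B, deposits +$404B.
Asset purchase (from non-banks) $77 billion: reserves +$77B, deposits +$77B.
OMO sale (to banks) $408 billion: reserves −$408B, deposits 0.
Currency withdrawal $173 billion: reserves −$173B, deposits −$173B.
Totals: Δreserves = −$100B, Δdeposits = +$308B.
Δrequired reserves = 6% × +$308B = +$18.48B.
Δexcess reserves = Δreserves − Δrequired = −$100B − (+$18.48B) = -$118.48 billion.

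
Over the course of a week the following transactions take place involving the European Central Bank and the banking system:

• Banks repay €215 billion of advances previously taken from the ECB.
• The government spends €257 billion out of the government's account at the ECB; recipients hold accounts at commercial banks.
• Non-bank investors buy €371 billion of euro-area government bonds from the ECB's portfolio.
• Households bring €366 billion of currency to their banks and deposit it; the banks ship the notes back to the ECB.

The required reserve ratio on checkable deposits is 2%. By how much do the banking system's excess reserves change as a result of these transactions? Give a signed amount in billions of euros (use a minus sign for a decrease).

Discount-window repayment €215 billion: reserves −€215B, deposits 0.
Government spending €257 billion: reserves +€257B, deposits +€257B.
Asset sale (to non-banks) €371 billion: reserves −€371B, deposits −€371B.
Currency deposit €366 billion: reserves +€366B, deposits +€366B.
Totals: Δreserves = +€37B, Δdeposits = +€252B.
Δrequired reserves = 2% × +€252B = +€5.04B.
Δexcess reserves = Δreserves − Δrequired = +€37B − (+€5.04B) = +€31.96 billion.

+€31.96 billion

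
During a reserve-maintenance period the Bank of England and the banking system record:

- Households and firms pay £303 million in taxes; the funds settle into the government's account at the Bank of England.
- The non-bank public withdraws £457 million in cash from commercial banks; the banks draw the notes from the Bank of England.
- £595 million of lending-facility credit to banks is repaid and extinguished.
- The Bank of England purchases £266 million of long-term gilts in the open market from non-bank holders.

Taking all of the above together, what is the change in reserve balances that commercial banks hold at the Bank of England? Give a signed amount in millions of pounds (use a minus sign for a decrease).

-£1089 million

Government account inflow £303 million: funds move from bank reserves into the government account → −£303M.
Currency withdrawal £457 million: banks swap reserves for currency → −£457M.
Discount-window repayment £595 million: repayment is debited from reserves → −£595M.
Asset purchase (from non-banks) £266 million: the Bank of England pays by crediting reserve accounts → +£266M.
Net: −303 − 457 − 595 + 266 = -£1089 million.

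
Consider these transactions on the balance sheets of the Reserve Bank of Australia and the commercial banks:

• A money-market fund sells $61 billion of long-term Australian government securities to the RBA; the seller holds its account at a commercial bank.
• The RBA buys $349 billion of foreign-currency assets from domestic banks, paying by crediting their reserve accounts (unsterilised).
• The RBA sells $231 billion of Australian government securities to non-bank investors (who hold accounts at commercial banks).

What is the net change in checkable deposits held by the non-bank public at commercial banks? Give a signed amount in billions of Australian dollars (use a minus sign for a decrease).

RBA balance sheet:
  Assets:      Securities −$170B, Foreign assets +$349B
  Liabilities: Bank reserves +$179B
Commercial banking system:
  Assets:      Reserves at CB +$179B, Foreign assets −$349B
  Liabilities: Checkable deposits −$170B
So the change in checkable deposits held by the non-bank public at commercial banks is -$170 billion.

-$170 billion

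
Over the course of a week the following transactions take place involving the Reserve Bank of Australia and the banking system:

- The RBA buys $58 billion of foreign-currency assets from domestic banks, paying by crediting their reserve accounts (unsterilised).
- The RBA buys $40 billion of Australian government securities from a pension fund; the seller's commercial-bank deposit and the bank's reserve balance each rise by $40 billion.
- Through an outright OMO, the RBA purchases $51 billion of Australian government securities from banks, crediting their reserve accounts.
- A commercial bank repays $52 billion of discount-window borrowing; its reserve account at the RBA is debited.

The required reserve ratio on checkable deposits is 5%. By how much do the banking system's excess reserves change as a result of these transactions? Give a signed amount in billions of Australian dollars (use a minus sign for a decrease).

FX purchase $58 billion: reserves +$58B, deposits 0.
Asset purchase (from non-banks) $40 billion: reserves +$40B, deposits +$40B.
OMO purchase (from banks) $51 billion: reserves +$51B, deposits 0.
Discount-window repayment $52 billion: reserves −$52B, deposits 0.
Totals: Δreserves = +$97B, Δdeposits = +$40B.
Δrequired reserves = 5% × +$40B = +$2B.
Δexcess reserves = Δreserves − Δrequired = +$97B − (+$2B) = +$95 billion.

+$95 billion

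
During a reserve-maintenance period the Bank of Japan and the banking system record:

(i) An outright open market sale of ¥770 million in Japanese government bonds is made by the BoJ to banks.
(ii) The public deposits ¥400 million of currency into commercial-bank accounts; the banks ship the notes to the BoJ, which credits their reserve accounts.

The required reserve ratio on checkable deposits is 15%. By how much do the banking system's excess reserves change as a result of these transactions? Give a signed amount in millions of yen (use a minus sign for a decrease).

-¥430 million

OMO sale (to banks) ¥770 million: reserves −¥770M, deposits 0.
Currency deposit ¥400 million: reserves +¥400M, deposits +¥400M.
Totals: Δreserves = −¥370M, Δdeposits = +¥400M.
Δrequired reserves = 15% × +¥400M = +¥60M.
Δexcess reserves = Δreserves − Δrequired = −¥370M − (+¥60M) = -¥430 million.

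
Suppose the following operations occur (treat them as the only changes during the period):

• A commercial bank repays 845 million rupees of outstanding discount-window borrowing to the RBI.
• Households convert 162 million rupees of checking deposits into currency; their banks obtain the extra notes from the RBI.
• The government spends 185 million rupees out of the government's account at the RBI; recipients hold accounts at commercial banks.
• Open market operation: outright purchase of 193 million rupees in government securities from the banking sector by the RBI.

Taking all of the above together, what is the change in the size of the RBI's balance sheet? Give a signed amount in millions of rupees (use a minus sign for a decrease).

RBI balance sheet:
  Assets:      Securities +193M, Loans to banks −845M
  Liabilities: Bank reserves −629M, Currency in circulation +162M, Government deposits −185M
Commercial banking system:
  Assets:      Reserves at CB −629M, Securities −193M
  Liabilities: Checkable deposits +23M, Borrowings from CB −845M
Change in total RBI assets = -652 million.

-652 million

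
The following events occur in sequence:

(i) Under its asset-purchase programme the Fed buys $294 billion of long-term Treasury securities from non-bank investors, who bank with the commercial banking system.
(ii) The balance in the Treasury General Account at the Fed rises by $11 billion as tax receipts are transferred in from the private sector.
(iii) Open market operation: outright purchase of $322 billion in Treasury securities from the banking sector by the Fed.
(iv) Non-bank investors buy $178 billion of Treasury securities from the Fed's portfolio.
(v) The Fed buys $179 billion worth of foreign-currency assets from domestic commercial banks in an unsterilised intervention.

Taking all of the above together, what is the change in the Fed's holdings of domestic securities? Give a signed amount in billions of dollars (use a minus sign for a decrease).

+$438 billion

Asset purchase (from non-banks) $294 billion: securities added to the Fed's portfolio → +$294B.
Government account inflow $11 billion: the Fed's securities portfolio is untouched → 0.
OMO purchase (from banks) $322 billion: securities added to the Fed's portfolio → +$322B.
Asset sale (to non-banks) $178 billion: securities removed from the Fed's portfolio → −$178B.
FX purchase $179 billion: the Fed's securities portfolio is untouched → 0.
Net: 294 + 0 + 322 − 178 + 0 = +$438 billion.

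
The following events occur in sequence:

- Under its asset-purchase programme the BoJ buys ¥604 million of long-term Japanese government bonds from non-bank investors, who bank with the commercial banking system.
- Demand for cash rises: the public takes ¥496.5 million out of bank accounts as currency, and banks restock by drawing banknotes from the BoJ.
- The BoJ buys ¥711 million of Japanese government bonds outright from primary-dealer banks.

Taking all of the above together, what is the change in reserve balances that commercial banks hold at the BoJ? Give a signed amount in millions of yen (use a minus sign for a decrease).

+¥818.5 million

BoJ balance sheet:
  Assets:      Securities +¥1315M
  Liabilities: Bank reserves +¥818.5M, Currency in circulation +¥496.5M
So the change in reserve balances that commercial banks hold at the BoJ is +¥818.5 million.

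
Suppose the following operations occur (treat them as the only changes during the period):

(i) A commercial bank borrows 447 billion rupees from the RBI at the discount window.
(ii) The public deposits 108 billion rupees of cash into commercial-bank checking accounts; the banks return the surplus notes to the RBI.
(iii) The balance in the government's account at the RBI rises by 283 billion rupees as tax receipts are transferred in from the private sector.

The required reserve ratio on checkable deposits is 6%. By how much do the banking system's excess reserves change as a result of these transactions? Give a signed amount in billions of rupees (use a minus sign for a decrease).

Discount-window loan 447 billion rupees: reserves +447B, deposits 0.
Currency deposit 108 billion rupees: reserves +108B, deposits +108B.
Government account inflow 283 billion rupees: reserves −283B, deposits −283B.
Totals: Δreserves = +272B, Δdeposits = −175B.
Δrequired reserves = 6% × −175B = −10.5B.
Δexcess reserves = Δreserves − Δrequired = +272B − (−10.5B) = +282.5 billion.

+282.5 billion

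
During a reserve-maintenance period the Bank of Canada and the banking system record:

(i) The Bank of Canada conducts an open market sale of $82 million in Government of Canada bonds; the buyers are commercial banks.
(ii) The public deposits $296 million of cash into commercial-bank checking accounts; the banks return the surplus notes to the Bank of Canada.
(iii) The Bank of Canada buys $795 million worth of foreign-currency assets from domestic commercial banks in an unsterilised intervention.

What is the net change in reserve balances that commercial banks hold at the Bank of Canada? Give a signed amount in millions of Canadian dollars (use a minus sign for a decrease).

+$1009 million

OMO sale (to banks) $82 million: the buying banks pay out of their reserve balances → −$82M.
Currency deposit $296 million: returned notes are swapped for reserve credit → +$296M.
FX purchase $795 million: the Bank of Canada pays by crediting reserve accounts → +$795M.
Net: −82 + 296 + 795 = +$1009 million.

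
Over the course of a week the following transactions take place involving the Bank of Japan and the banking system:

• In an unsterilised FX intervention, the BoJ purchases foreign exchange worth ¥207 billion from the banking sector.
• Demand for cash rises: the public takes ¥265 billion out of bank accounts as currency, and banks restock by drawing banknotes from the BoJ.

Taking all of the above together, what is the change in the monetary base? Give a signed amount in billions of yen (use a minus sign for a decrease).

+¥207 billion

BoJ balance sheet:
  Assets:      Foreign assets +¥207B
  Liabilities: Bank reserves −¥58B, Currency in circulation +¥265B
Monetary base = currency + reserves: +¥265B + (−¥58B) = +¥207 billion.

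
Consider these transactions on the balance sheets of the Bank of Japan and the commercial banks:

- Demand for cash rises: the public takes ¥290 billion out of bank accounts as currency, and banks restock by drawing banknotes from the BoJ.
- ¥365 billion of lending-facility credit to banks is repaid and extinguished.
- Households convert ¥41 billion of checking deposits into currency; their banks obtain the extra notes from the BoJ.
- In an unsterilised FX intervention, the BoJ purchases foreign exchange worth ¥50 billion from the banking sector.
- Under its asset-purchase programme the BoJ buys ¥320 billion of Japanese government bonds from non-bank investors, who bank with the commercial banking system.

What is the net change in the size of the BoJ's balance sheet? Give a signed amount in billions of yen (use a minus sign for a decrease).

BoJ balance sheet:
  Assets:      Securities +¥320B, Loans to banks −¥365B, Foreign assets +¥50B
  Liabilities: Bank reserves −¥326B, Currency in circulation +¥331B
Commercial banking system:
  Assets:      Reserves at CB −¥326B, Foreign assets −¥50B
  Liabilities: Checkable deposits −¥11B, Borrowings from CB −¥365B
Change in total BoJ assets = +¥5 billion.

+¥5 billion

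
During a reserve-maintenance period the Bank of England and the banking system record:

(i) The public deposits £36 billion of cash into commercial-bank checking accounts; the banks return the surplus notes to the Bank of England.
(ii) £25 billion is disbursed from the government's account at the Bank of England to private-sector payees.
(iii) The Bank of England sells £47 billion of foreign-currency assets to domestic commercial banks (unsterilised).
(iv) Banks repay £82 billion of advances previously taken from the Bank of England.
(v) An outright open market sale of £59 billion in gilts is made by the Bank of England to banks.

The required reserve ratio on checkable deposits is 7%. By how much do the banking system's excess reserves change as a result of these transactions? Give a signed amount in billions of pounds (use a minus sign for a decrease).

-£131.27 billion

Currency deposit £36 billion: reserves +£36B, deposits +£36B.
Government spending £25 billion: reserves +£25B, deposits +£25B.
FX sale £47 billion: reserves −£47B, deposits 0.
Discount-window repayment £82 billion: reserves −£82B, deposits 0.
OMO sale (to banks) £59 billion: reserves −£59B, deposits 0.
Totals: Δreserves = −£127B, Δdeposits = +£61B.
Δrequired reserves = 7% × +£61B = +£4.27B.
Δexcess reserves = Δreserves − Δrequired = −£127B − (+£4.27B) = -£131.27 billion.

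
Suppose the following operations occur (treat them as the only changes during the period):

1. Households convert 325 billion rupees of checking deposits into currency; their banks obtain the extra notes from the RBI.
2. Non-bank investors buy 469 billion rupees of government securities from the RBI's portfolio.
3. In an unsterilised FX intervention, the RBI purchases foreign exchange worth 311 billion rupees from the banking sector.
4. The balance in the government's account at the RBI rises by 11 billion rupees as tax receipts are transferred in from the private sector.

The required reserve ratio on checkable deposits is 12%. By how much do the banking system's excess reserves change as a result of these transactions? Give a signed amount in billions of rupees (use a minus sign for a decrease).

Currency withdrawal 325 billion rupees: reserves −325B, deposits −325B.
Asset sale (to non-banks) 469 billion rupees: reserves −469B, deposits −469B.
FX purchase 311 billion rupees: reserves +311B, deposits 0.
Government account inflow 11 billion rupees: reserves −11B, deposits −11B.
Totals: Δreserves = −494B, Δdeposits = −805B.
Δrequired reserves = 12% × −805B = −96.6B.
Δexcess reserves = Δreserves − Δrequired = −494B − (−96.6B) = -397.4 billion.

-397.4 billion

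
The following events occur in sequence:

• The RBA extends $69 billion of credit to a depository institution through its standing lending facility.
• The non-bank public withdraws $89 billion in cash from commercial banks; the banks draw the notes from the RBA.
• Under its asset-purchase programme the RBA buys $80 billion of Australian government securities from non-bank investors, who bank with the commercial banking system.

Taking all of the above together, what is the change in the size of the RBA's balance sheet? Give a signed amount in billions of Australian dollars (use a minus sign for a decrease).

Discount-window loan $69 billion: an RBA asset is acquired → +$69B.
Currency withdrawal $89 billion: only the composition of liabilities changes → 0.
Asset purchase (from non-banks) $80 billion: an RBA asset is acquired → +$80B.
Net: 69 + 0 + 80 = +$149 billion.

+$149 billion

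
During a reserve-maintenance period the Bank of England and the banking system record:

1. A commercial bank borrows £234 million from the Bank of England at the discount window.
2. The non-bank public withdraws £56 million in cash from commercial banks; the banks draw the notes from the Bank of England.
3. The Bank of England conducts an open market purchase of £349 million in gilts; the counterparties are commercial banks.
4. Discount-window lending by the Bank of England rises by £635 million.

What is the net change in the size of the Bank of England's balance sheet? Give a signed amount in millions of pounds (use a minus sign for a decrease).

Bank of England balance sheet:
  Assets:      Securities +£349M, Loans to banks +£869M
  Liabilities: Bank reserves +£1162M, Currency in circulation +£56M
Change in total Bank of England assets = +£1218 million.

+£1218 million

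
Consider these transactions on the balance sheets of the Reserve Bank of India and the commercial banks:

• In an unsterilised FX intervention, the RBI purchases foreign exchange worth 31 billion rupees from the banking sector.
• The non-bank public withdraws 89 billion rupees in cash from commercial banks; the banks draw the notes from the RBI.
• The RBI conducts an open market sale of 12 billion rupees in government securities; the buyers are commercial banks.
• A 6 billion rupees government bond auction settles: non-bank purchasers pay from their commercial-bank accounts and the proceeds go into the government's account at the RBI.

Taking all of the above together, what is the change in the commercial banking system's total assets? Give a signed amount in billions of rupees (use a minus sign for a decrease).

-95 billion

FX purchase 31 billion rupees: just an asset swap on bank balance sheets → 0.
Currency withdrawal 89 billion rupees: bank balance sheets shrink → −89B.
OMO sale (to banks) 12 billion rupees: just an asset swap on bank balance sheets → 0.
Government account inflow 6 billion rupees: bank balance sheets shrink → −6B.
Net: 0 − 89 + 0 − 6 = -95 billion.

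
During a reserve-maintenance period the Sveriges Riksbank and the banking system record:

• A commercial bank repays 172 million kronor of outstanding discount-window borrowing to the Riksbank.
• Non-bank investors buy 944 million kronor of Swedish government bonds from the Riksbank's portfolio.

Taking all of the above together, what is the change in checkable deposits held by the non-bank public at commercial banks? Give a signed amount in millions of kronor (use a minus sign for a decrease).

Riksbank balance sheet:
  Assets:      Securities −944M, Loans to banks −172M
  Liabilities: Bank reserves −1116M
Commercial banking system:
  Assets:      Reserves at CB −1116M
  Liabilities: Checkable deposits −944M, Borrowings from CB −172M
So the change in checkable deposits held by the non-bank public at commercial banks is -944 million.

-944 million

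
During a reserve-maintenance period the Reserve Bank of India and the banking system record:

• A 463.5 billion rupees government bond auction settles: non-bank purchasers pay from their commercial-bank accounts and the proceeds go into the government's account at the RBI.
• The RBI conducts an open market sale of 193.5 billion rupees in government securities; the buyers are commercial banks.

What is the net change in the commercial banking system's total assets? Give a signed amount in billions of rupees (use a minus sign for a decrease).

-463.5 billion

Government account inflow 463.5 billion rupees: bank balance sheets shrink → −463.5B.
OMO sale (to banks) 193.5 billion rupees: just an asset swap on bank balance sheets → 0.
Net: −463.5 + 0 = -463.5 billion.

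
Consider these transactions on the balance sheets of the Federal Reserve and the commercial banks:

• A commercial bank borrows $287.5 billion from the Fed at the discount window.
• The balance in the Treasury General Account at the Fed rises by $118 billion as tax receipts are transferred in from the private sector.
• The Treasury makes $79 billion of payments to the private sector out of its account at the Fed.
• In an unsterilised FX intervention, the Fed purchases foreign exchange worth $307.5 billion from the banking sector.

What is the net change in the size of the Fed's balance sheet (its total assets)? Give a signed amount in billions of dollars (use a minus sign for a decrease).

Discount-window loan $287.5 billion: a Fed asset is acquired → +$287.5B.
Government account inflow $118 billion: only the composition of liabilities changes → 0.
Government spending $79 billion: only the composition of liabilities changes → 0.
FX purchase $307.5 billion: a Fed asset is acquired → +$307.5B.
Net: 287.5 + 0 + 0 + 307.5 = +$595 billion.

+$595 billion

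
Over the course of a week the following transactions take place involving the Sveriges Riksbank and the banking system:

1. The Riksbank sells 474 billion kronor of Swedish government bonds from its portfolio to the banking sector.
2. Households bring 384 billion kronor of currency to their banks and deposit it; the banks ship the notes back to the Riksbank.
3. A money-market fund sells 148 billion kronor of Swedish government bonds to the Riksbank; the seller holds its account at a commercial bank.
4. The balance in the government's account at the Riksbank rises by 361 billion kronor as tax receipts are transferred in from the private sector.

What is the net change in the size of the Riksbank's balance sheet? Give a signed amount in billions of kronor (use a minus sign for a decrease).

Riksbank balance sheet:
  Assets:      Securities −326B
  Liabilities: Bank reserves −303B, Currency in circulation −384B, Government deposits +361B
Change in total Riksbank assets = -326 billion.

-326 billion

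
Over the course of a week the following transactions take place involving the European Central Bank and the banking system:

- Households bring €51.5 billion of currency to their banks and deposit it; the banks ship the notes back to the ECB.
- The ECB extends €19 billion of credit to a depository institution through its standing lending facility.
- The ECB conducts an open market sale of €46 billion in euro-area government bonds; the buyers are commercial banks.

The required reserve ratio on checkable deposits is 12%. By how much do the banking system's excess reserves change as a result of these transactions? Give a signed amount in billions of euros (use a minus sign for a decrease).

Currency deposit €51.5 billion: reserves +€51.5B, deposits +€51.5B.
Discount-window loan €19 billion: reserves +€19B, deposits 0.
OMO sale (to banks) €46 billion: reserves −€46B, deposits 0.
Totals: Δreserves = +€24.5B, Δdeposits = +€51.5B.
Δrequired reserves = 12% × +€51.5B = +€6.18B.
Δexcess reserves = Δreserves − Δrequired = +€24.5B − (+€6.18B) = +€18.32 billion.

+€18.32 billion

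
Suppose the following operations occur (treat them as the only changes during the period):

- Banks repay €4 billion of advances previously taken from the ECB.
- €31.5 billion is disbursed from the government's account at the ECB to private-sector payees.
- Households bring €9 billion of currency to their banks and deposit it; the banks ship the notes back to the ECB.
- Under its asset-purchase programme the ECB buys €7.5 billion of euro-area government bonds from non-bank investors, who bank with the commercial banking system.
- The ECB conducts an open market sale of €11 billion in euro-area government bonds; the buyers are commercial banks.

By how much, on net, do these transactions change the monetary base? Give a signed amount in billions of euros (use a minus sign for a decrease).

Discount-window repayment €4 billion: ECB balance sheet contracts → −€4B.
Government spending €31.5 billion: a non-base liability converts back to reserves → +€31.5B.
Currency deposit €9 billion: just a shift between currency and reserves — both are base money → 0.
Asset purchase (from non-banks) €7.5 billion: ECB balance sheet expands → +€7.5B.
OMO sale (to banks) €11 billion: ECB balance sheet contracts → −€11B.
Net: −4 + 31.5 + 0 + 7.5 − 11 = +€24 billion.

+€24 billion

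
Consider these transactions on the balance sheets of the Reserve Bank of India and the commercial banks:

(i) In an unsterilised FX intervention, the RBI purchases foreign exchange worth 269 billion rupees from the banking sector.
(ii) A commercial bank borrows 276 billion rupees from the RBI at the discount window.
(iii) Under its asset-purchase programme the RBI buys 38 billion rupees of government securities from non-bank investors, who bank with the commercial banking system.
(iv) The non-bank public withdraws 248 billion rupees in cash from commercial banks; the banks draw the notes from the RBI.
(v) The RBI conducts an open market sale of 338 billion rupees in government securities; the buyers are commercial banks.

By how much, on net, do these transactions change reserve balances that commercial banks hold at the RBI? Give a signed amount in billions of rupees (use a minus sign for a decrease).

FX purchase 269 billion rupees: the RBI pays by crediting reserve accounts → +269B.
Discount-window loan 276 billion rupees: the loan is credited to the bank's reserve account → +276B.
Asset purchase (from non-banks) 38 billion rupees: the RBI pays by crediting reserve accounts → +38B.
Currency withdrawal 248 billion rupees: banks swap reserves for currency → −248B.
OMO sale (to banks) 338 billion rupees: the buying banks pay out of their reserve balances → −338B.
Net: 269 + 276 + 38 − 248 − 338 = -3 billion.

-3 billion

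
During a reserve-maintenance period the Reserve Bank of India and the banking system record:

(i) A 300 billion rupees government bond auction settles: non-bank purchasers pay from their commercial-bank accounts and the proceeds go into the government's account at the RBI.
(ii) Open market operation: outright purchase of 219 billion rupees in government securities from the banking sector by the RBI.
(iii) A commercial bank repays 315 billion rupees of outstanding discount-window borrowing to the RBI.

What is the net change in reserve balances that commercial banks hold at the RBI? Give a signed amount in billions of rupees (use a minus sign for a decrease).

RBI balance sheet:
  Assets:      Securities +219B, Loans to banks −315B
  Liabilities: Bank reserves −396B, Government deposits +300B
Commercial banking system:
  Assets:      Reserves at CB −396B, Securities −219B
  Liabilities: Checkable deposits −300B, Borrowings from CB −315B
So the change in reserve balances that commercial banks hold at the RBI is -396 billion.

-396 billion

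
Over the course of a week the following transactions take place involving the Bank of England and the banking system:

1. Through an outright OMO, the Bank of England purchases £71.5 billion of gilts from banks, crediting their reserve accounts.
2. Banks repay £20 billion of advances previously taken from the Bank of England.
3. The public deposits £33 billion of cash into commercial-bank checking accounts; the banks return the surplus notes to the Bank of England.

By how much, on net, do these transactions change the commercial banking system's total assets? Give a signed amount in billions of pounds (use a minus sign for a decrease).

OMO purchase (from banks) £71.5 billion: just an asset swap on bank balance sheets → 0.
Discount-window repayment £20 billion: bank balance sheets shrink → −£20B.
Currency deposit £33 billion: bank balance sheets expand → +£33B.
Net: 0 − 20 + 33 = +£13 billion.

+£13 billion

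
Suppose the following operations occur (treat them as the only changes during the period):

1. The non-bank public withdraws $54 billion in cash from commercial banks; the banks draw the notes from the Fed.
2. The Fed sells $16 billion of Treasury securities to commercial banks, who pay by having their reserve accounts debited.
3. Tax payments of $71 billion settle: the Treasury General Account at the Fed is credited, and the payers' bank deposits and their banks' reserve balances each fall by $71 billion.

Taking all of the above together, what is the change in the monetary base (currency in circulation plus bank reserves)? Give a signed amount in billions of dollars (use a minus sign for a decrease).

Currency withdrawal $54 billion: just a shift between currency and reserves — both are base money → 0.
OMO sale (to banks) $16 billion: Fed balance sheet contracts → −$16B.
Government account inflow $71 billion: reserves shift to a non-base liability → −$71B.
Net: 0 − 16 − 71 = -$87 billion.

-$87 billion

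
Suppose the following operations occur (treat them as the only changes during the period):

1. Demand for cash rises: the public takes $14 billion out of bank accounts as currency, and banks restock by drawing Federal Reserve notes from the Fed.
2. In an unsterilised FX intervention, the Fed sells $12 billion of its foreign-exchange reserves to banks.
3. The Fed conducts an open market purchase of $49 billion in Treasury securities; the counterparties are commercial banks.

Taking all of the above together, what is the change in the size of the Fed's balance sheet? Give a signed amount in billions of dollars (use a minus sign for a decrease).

Fed balance sheet:
  Assets:      Securities +$49B, Foreign assets −$12B
  Liabilities: Bank reserves +$23B, Currency in circulation +$14B
Change in total Fed assets = +$37 billion.

+$37 billion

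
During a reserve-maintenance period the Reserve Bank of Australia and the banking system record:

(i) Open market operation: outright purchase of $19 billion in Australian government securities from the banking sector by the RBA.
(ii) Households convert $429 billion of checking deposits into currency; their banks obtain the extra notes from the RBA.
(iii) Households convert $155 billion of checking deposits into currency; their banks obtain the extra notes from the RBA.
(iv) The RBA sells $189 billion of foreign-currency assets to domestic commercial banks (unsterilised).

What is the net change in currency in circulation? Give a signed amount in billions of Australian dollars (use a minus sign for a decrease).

+$584 billion

OMO purchase (from banks) $19 billion: no currency enters or leaves circulation → 0.
Currency withdrawal $429 billion: notes leave the central bank → +$429B.
Currency withdrawal $155 billion: notes leave the central bank → +$155B.
FX sale $189 billion: no currency enters or leaves circulation → 0.
Net: 0 + 429 + 155 + 0 = +$584 billion.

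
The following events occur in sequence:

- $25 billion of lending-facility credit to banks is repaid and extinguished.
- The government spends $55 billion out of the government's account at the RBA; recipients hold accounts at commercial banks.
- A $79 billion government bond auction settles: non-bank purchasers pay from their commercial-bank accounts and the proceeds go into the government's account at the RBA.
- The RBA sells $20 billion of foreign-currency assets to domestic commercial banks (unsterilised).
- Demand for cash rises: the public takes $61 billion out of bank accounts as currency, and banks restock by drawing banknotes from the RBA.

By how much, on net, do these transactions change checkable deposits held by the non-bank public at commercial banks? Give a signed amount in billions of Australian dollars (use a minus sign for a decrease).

RBA balance sheet:
  Assets:      Loans to banks −$25B, Foreign assets −$20B
  Liabilities: Bank reserves −$130B, Currency in circulation +$61B, Government deposits +$24B
Commercial banking system:
  Assets:      Reserves at CB −$130B, Foreign assets +$20B
  Liabilities: Checkable deposits −$85B, Borrowings from CB −$25B
So the change in checkable deposits held by the non-bank public at commercial banks is -$85 billion.

-$85 billion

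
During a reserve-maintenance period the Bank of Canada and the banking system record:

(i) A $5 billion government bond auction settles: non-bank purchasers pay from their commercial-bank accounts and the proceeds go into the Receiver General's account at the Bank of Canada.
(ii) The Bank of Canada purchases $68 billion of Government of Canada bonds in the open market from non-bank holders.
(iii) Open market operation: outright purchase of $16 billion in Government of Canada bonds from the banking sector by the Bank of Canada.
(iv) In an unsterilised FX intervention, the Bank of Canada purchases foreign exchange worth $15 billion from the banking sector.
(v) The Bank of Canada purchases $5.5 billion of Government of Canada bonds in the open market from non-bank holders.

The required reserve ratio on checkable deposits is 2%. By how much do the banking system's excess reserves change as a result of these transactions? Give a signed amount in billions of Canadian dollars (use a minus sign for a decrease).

Government account inflow $5 billion: reserves −$5B, deposits −$5B.
Asset purchase (from non-banks) $68 billion: reserves +$68B, deposits +$68B.
OMO purchase (from banks) $16 billion: reserves +$16B, deposits 0.
FX purchase $15 billion: reserves +$15B, deposits 0.
Asset purchase (from non-banks) $5.5 billion: reserves +$5.5B, deposits +$5.5B.
Totals: Δreserves = +$99.5B, Δdeposits = +$68.5B.
Δrequired reserves = 2% × +$68.5B = +$1.37B.
Δexcess reserves = Δreserves − Δrequired = +$99.5B − (+$1.37B) = +$98.13 billion.

+$98.13 billion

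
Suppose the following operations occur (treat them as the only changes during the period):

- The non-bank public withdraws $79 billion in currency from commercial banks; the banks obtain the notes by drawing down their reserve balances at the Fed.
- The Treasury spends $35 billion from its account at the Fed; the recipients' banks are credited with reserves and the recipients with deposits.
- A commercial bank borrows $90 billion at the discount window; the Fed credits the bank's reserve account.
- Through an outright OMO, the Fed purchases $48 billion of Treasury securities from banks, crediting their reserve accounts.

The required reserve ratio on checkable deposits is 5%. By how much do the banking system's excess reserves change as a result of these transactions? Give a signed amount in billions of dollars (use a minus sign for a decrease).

+$96.2 billion

Currency withdrawal $79 billion: reserves −$79B, deposits −$79B.
Government spending $35 billion: reserves +$35B, deposits +$35B.
Discount-window loan $90 billion: reserves +$90B, deposits 0.
OMO purchase (from banks) $48 billion: reserves +$48B, deposits 0.
Totals: Δreserves = +$94B, Δdeposits = −$44B.
Δrequired reserves = 5% × −$44B = −$2.2B.
Δexcess reserves = Δreserves − Δrequired = +$94B − (−$2.2B) = +$96.2 billion.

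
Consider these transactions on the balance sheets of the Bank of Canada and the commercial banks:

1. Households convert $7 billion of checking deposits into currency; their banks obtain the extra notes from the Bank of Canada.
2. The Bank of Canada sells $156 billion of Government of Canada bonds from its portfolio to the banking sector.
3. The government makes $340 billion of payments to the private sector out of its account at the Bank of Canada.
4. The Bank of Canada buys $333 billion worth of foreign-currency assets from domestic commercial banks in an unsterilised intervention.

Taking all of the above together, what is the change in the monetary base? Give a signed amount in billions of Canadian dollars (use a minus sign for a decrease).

Bank of Canada balance sheet:
  Assets:      Securities −$156B, Foreign assets +$333B
  Liabilities: Bank reserves +$510B, Currency in circulation +$7B, Government deposits −$340B
Monetary base = currency + reserves: +$7B + (+$510B) = +$517 billion.

+$517 billion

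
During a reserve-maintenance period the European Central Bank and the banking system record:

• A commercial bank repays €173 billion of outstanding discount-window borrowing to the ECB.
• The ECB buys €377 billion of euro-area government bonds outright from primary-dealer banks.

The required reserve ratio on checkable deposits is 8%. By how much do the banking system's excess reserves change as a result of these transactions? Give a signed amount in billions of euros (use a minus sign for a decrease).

Discount-window repayment €173 billion: reserves −€173B, deposits 0.
OMO purchase (from banks) €377 billion: reserves +€377B, deposits 0.
Totals: Δreserves = +€204B, Δdeposits = 0.
Δrequired reserves = 8% × 0 = 0.
Δexcess reserves = Δreserves − Δrequired = +€204B − (0) = +€204 billion.

+€204 billion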